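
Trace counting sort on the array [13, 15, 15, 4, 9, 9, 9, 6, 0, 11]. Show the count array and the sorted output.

Count array: [1, 0, 0, 0, 1, 0, 1, 0, 0, 3, 0, 1, 0, 1, 0, 2]
(count[i] = number of elements equal to i)
Cumulative count: [1, 1, 1, 1, 2, 2, 3, 3, 3, 6, 6, 7, 7, 8, 8, 10]
Sorted: [0, 4, 6, 9, 9, 9, 11, 13, 15, 15]


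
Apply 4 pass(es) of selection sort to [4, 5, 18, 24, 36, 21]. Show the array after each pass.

Pass 1: Select minimum 4 at index 0, swap -> [4, 5, 18, 24, 36, 21]
Pass 2: Select minimum 5 at index 1, swap -> [4, 5, 18, 24, 36, 21]
Pass 3: Select minimum 18 at index 2, swap -> [4, 5, 18, 24, 36, 21]
Pass 4: Select minimum 21 at index 5, swap -> [4, 5, 18, 21, 36, 24]


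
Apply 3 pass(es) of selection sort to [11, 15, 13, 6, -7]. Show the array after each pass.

Pass 1: Select minimum -7 at index 4, swap -> [-7, 15, 13, 6, 11]
Pass 2: Select minimum 6 at index 3, swap -> [-7, 6, 13, 15, 11]
Pass 3: Select minimum 11 at index 4, swap -> [-7, 6, 11, 15, 13]


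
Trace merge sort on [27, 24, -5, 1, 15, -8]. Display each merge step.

Divide and conquer:
  Merge [24] + [-5] -> [-5, 24]
  Merge [27] + [-5, 24] -> [-5, 24, 27]
  Merge [15] + [-8] -> [-8, 15]
  Merge [1] + [-8, 15] -> [-8, 1, 15]
  Merge [-5, 24, 27] + [-8, 1, 15] -> [-8, -5, 1, 15, 24, 27]


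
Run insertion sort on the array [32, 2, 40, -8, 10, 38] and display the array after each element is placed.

First element 32 is already 'sorted'
Insert 2: shifted 1 elements -> [2, 32, 40, -8, 10, 38]
Insert 40: shifted 0 elements -> [2, 32, 40, -8, 10, 38]
Insert -8: shifted 3 elements -> [-8, 2, 32, 40, 10, 38]
Insert 10: shifted 2 elements -> [-8, 2, 10, 32, 40, 38]
Insert 38: shifted 1 elements -> [-8, 2, 10, 32, 38, 40]


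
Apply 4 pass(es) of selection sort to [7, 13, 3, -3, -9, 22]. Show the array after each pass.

Pass 1: Select minimum -9 at index 4, swap -> [-9, 13, 3, -3, 7, 22]
Pass 2: Select minimum -3 at index 3, swap -> [-9, -3, 3, 13, 7, 22]
Pass 3: Select minimum 3 at index 2, swap -> [-9, -3, 3, 13, 7, 22]
Pass 4: Select minimum 7 at index 4, swap -> [-9, -3, 3, 7, 13, 22]


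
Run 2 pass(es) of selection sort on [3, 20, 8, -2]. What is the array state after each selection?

Pass 1: Select minimum -2 at index 3, swap -> [-2, 20, 8, 3]
Pass 2: Select minimum 3 at index 3, swap -> [-2, 3, 8, 20]


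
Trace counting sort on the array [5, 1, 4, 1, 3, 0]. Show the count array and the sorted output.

Count array: [1, 2, 0, 1, 1, 1]
(count[i] = number of elements equal to i)
Cumulative count: [1, 3, 3, 4, 5, 6]
Sorted: [0, 1, 1, 3, 4, 5]


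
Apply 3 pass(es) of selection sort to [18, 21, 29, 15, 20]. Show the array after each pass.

Pass 1: Select minimum 15 at index 3, swap -> [15, 21, 29, 18, 20]
Pass 2: Select minimum 18 at index 3, swap -> [15, 18, 29, 21, 20]
Pass 3: Select minimum 20 at index 4, swap -> [15, 18, 20, 21, 29]


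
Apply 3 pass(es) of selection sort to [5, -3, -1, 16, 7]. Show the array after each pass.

Pass 1: Select minimum -3 at index 1, swap -> [-3, 5, -1, 16, 7]
Pass 2: Select minimum -1 at index 2, swap -> [-3, -1, 5, 16, 7]
Pass 3: Select minimum 5 at index 2, swap -> [-3, -1, 5, 16, 7]


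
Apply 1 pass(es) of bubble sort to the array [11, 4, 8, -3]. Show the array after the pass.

After pass 1: [4, 8, -3, 11] (3 swaps)
Total swaps: 3


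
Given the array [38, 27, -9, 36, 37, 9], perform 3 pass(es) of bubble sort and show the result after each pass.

After pass 1: [27, -9, 36, 37, 9, 38] (5 swaps)
After pass 2: [-9, 27, 36, 9, 37, 38] (2 swaps)
After pass 3: [-9, 27, 9, 36, 37, 38] (1 swaps)
Total swaps: 8


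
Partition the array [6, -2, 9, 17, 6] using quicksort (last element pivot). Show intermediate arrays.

Partition 1: pivot=6 at index 2 -> [6, -2, 6, 17, 9]
Partition 2: pivot=-2 at index 0 -> [-2, 6, 6, 17, 9]
Partition 3: pivot=9 at index 3 -> [-2, 6, 6, 9, 17]


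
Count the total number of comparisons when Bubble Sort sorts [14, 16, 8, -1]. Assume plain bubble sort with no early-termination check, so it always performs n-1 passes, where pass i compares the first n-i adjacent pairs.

Pass 1: compare adjacent pairs (0,1)..(2,3) = 3 comparison(s), 2 swap(s) -> [14, 8, -1, 16]
Pass 2: compare adjacent pairs (0,1)..(1,2) = 2 comparison(s), 2 swap(s) -> [8, -1, 14, 16]
Pass 3: compare adjacent pairs (0,1)..(0,1) = 1 comparison(s), 1 swap(s) -> [-1, 8, 14, 16]
Total comparisons: 3 + 2 + 1 = 6


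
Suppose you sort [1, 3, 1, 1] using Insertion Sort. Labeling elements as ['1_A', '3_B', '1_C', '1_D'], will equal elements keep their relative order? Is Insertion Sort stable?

Trace Insertion Sort on the labeled array (the key is the number; the letter only tracks identity):
  Insert 3_B at index 1: [1_A, 3_B, 1_C, 1_D]
  Insert 1_C at index 1: [1_A, 1_C, 3_B, 1_D]
  Insert 1_D at index 2: [1_A, 1_C, 1_D, 3_B]
Final order: [1_A, 1_C, 1_D, 3_B]
Equal keys:
  value 1: originally 1_A, 1_C, 1_D; after sorting 1_A, 1_C, 1_D -> order preserved
All equal keys kept their original relative order. Insertion Sort is stable: elements are shifted only while they are strictly greater than the key, so a key is inserted after any equal elements already placed.
Answer: Stable


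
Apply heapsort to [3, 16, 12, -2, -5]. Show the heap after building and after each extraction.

Build heap: [16, 3, 12, -2, -5]
Extract 16: [12, 3, -5, -2, 16]
Extract 12: [3, -2, -5, 12, 16]
Extract 3: [-2, -5, 3, 12, 16]
Extract -2: [-5, -2, 3, 12, 16]


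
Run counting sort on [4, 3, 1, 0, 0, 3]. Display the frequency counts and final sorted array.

Count array: [2, 1, 0, 2, 1]
(count[i] = number of elements equal to i)
Cumulative count: [2, 3, 3, 5, 6]
Sorted: [0, 0, 1, 3, 3, 4]


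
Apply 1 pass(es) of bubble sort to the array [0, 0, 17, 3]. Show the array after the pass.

After pass 1: [0, 0, 3, 17] (1 swaps)
Total swaps: 1


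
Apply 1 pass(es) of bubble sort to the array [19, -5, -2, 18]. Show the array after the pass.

After pass 1: [-5, -2, 18, 19] (3 swaps)
Total swaps: 3


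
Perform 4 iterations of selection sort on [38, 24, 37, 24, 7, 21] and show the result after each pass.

Pass 1: Select minimum 7 at index 4, swap -> [7, 24, 37, 24, 38, 21]
Pass 2: Select minimum 21 at index 5, swap -> [7, 21, 37, 24, 38, 24]
Pass 3: Select minimum 24 at index 3, swap -> [7, 21, 24, 37, 38, 24]
Pass 4: Select minimum 24 at index 5, swap -> [7, 21, 24, 24, 38, 37]


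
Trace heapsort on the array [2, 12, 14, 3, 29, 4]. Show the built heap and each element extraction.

Build heap: [29, 12, 14, 3, 2, 4]
Extract 29: [14, 12, 4, 3, 2, 29]
Extract 14: [12, 3, 4, 2, 14, 29]
Extract 12: [4, 3, 2, 12, 14, 29]
Extract 4: [3, 2, 4, 12, 14, 29]
Extract 3: [2, 3, 4, 12, 14, 29]


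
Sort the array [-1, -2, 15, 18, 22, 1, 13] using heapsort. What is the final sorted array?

Build heap: [22, 18, 15, -1, -2, 1, 13]
Extract 22: [18, 13, 15, -1, -2, 1, 22]
Extract 18: [15, 13, 1, -1, -2, 18, 22]
Extract 15: [13, -1, 1, -2, 15, 18, 22]
Extract 13: [1, -1, -2, 13, 15, 18, 22]
Extract 1: [-1, -2, 1, 13, 15, 18, 22]
Extract -1: [-2, -1, 1, 13, 15, 18, 22]


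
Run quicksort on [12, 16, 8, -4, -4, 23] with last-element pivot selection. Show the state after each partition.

Partition 1: pivot=23 at index 5 -> [12, 16, 8, -4, -4, 23]
Partition 2: pivot=-4 at index 1 -> [-4, -4, 8, 12, 16, 23]
Partition 3: pivot=16 at index 4 -> [-4, -4, 8, 12, 16, 23]
Partition 4: pivot=12 at index 3 -> [-4, -4, 8, 12, 16, 23]


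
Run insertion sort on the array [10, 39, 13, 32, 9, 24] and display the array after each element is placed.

First element 10 is already 'sorted'
Insert 39: shifted 0 elements -> [10, 39, 13, 32, 9, 24]
Insert 13: shifted 1 elements -> [10, 13, 39, 32, 9, 24]
Insert 32: shifted 1 elements -> [10, 13, 32, 39, 9, 24]
Insert 9: shifted 4 elements -> [9, 10, 13, 32, 39, 24]
Insert 24: shifted 2 elements -> [9, 10, 13, 24, 32, 39]


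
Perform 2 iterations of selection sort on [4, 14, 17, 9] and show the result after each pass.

Pass 1: Select minimum 4 at index 0, swap -> [4, 14, 17, 9]
Pass 2: Select minimum 9 at index 3, swap -> [4, 9, 17, 14]


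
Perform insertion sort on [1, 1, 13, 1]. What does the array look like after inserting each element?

First element 1 is already 'sorted'
Insert 1: shifted 0 elements -> [1, 1, 13, 1]
Insert 13: shifted 0 elements -> [1, 1, 13, 1]
Insert 1: shifted 1 elements -> [1, 1, 1, 13]


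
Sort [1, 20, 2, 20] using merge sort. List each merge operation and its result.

Divide and conquer:
  Merge [1] + [20] -> [1, 20]
  Merge [2] + [20] -> [2, 20]
  Merge [1, 20] + [2, 20] -> [1, 2, 20, 20]


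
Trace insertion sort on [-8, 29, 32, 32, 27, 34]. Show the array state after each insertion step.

First element -8 is already 'sorted'
Insert 29: shifted 0 elements -> [-8, 29, 32, 32, 27, 34]
Insert 32: shifted 0 elements -> [-8, 29, 32, 32, 27, 34]
Insert 32: shifted 0 elements -> [-8, 29, 32, 32, 27, 34]
Insert 27: shifted 3 elements -> [-8, 27, 29, 32, 32, 34]
Insert 34: shifted 0 elements -> [-8, 27, 29, 32, 32, 34]


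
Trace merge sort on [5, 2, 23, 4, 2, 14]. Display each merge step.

Divide and conquer:
  Merge [2] + [23] -> [2, 23]
  Merge [5] + [2, 23] -> [2, 5, 23]
  Merge [2] + [14] -> [2, 14]
  Merge [4] + [2, 14] -> [2, 4, 14]
  Merge [2, 5, 23] + [2, 4, 14] -> [2, 2, 4, 5, 14, 23]


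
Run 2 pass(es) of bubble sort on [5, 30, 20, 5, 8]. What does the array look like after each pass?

After pass 1: [5, 20, 5, 8, 30] (3 swaps)
After pass 2: [5, 5, 8, 20, 30] (2 swaps)
Total swaps: 5


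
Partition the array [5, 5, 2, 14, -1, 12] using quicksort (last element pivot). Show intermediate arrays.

Partition 1: pivot=12 at index 4 -> [5, 5, 2, -1, 12, 14]
Partition 2: pivot=-1 at index 0 -> [-1, 5, 2, 5, 12, 14]
Partition 3: pivot=5 at index 3 -> [-1, 5, 2, 5, 12, 14]
Partition 4: pivot=2 at index 1 -> [-1, 2, 5, 5, 12, 14]


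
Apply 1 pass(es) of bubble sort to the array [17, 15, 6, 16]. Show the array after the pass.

After pass 1: [15, 6, 16, 17] (3 swaps)
Total swaps: 3


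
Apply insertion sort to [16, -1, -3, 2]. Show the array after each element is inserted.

First element 16 is already 'sorted'
Insert -1: shifted 1 elements -> [-1, 16, -3, 2]
Insert -3: shifted 2 elements -> [-3, -1, 16, 2]
Insert 2: shifted 1 elements -> [-3, -1, 2, 16]


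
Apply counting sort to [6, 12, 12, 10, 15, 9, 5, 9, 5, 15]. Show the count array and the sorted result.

Count array: [0, 0, 0, 0, 0, 2, 1, 0, 0, 2, 1, 0, 2, 0, 0, 2]
(count[i] = number of elements equal to i)
Cumulative count: [0, 0, 0, 0, 0, 2, 3, 3, 3, 5, 6, 6, 8, 8, 8, 10]
Sorted: [5, 5, 6, 9, 9, 10, 12, 12, 15, 15]


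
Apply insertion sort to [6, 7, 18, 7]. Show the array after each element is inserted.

First element 6 is already 'sorted'
Insert 7: shifted 0 elements -> [6, 7, 18, 7]
Insert 18: shifted 0 elements -> [6, 7, 18, 7]
Insert 7: shifted 1 elements -> [6, 7, 7, 18]


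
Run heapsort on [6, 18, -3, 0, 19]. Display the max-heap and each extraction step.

Build heap: [19, 18, -3, 0, 6]
Extract 19: [18, 6, -3, 0, 19]
Extract 18: [6, 0, -3, 18, 19]
Extract 6: [0, -3, 6, 18, 19]
Extract 0: [-3, 0, 6, 18, 19]


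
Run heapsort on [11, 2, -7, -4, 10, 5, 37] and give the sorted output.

Build heap: [37, 10, 11, -4, 2, 5, -7]
Extract 37: [11, 10, 5, -4, 2, -7, 37]
Extract 11: [10, 2, 5, -4, -7, 11, 37]
Extract 10: [5, 2, -7, -4, 10, 11, 37]
Extract 5: [2, -4, -7, 5, 10, 11, 37]
Extract 2: [-4, -7, 2, 5, 10, 11, 37]
Extract -4: [-7, -4, 2, 5, 10, 11, 37]


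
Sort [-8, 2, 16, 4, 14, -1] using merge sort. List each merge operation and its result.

Divide and conquer:
  Merge [2] + [16] -> [2, 16]
  Merge [-8] + [2, 16] -> [-8, 2, 16]
  Merge [14] + [-1] -> [-1, 14]
  Merge [4] + [-1, 14] -> [-1, 4, 14]
  Merge [-8, 2, 16] + [-1, 4, 14] -> [-8, -1, 2, 4, 14, 16]


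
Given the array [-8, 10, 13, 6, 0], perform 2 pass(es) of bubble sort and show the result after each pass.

After pass 1: [-8, 10, 6, 0, 13] (2 swaps)
After pass 2: [-8, 6, 0, 10, 13] (2 swaps)
Total swaps: 4


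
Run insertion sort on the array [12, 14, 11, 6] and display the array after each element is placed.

First element 12 is already 'sorted'
Insert 14: shifted 0 elements -> [12, 14, 11, 6]
Insert 11: shifted 2 elements -> [11, 12, 14, 6]
Insert 6: shifted 3 elements -> [6, 11, 12, 14]


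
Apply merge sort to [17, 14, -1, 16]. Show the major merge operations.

Divide and conquer:
  Merge [17] + [14] -> [14, 17]
  Merge [-1] + [16] -> [-1, 16]
  Merge [14, 17] + [-1, 16] -> [-1, 14, 16, 17]


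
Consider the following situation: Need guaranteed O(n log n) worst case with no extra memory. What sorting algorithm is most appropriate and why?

Best choice: Heapsort
Reason: Heapsort is O(n log n) worst case and sorts in-place; quicksort can degrade to O(n^2)


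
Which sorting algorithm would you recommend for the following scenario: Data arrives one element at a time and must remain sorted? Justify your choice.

Best choice: Insertion sort
Reason: Insertion sort naturally handles online/streaming input by inserting each new element into sorted position


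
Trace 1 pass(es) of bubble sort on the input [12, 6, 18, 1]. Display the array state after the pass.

After pass 1: [6, 12, 1, 18] (2 swaps)
Total swaps: 2


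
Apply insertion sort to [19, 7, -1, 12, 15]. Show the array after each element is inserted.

First element 19 is already 'sorted'
Insert 7: shifted 1 elements -> [7, 19, -1, 12, 15]
Insert -1: shifted 2 elements -> [-1, 7, 19, 12, 15]
Insert 12: shifted 1 elements -> [-1, 7, 12, 19, 15]
Insert 15: shifted 1 elements -> [-1, 7, 12, 15, 19]


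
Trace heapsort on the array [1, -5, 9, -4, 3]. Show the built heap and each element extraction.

Build heap: [9, 3, 1, -4, -5]
Extract 9: [3, -4, 1, -5, 9]
Extract 3: [1, -4, -5, 3, 9]
Extract 1: [-4, -5, 1, 3, 9]
Extract -4: [-5, -4, 1, 3, 9]


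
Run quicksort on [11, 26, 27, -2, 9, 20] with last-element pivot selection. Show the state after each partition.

Partition 1: pivot=20 at index 3 -> [11, -2, 9, 20, 27, 26]
Partition 2: pivot=9 at index 1 -> [-2, 9, 11, 20, 27, 26]
Partition 3: pivot=26 at index 4 -> [-2, 9, 11, 20, 26, 27]


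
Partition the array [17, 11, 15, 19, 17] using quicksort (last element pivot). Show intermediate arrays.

Partition 1: pivot=17 at index 3 -> [17, 11, 15, 17, 19]
Partition 2: pivot=15 at index 1 -> [11, 15, 17, 17, 19]


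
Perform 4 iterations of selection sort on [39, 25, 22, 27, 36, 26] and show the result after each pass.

Pass 1: Select minimum 22 at index 2, swap -> [22, 25, 39, 27, 36, 26]
Pass 2: Select minimum 25 at index 1, swap -> [22, 25, 39, 27, 36, 26]
Pass 3: Select minimum 26 at index 5, swap -> [22, 25, 26, 27, 36, 39]
Pass 4: Select minimum 27 at index 3, swap -> [22, 25, 26, 27, 36, 39]


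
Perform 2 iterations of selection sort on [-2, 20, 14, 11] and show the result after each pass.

Pass 1: Select minimum -2 at index 0, swap -> [-2, 20, 14, 11]
Pass 2: Select minimum 11 at index 3, swap -> [-2, 11, 14, 20]


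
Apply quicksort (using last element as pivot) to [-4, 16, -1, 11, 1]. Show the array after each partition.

Partition 1: pivot=1 at index 2 -> [-4, -1, 1, 11, 16]
Partition 2: pivot=-1 at index 1 -> [-4, -1, 1, 11, 16]
Partition 3: pivot=16 at index 4 -> [-4, -1, 1, 11, 16]


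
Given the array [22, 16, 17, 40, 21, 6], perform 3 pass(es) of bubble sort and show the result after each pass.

After pass 1: [16, 17, 22, 21, 6, 40] (4 swaps)
After pass 2: [16, 17, 21, 6, 22, 40] (2 swaps)
After pass 3: [16, 17, 6, 21, 22, 40] (1 swaps)
Total swaps: 7


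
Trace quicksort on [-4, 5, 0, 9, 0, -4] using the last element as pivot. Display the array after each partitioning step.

Partition 1: pivot=-4 at index 1 -> [-4, -4, 0, 9, 0, 5]
Partition 2: pivot=5 at index 4 -> [-4, -4, 0, 0, 5, 9]
Partition 3: pivot=0 at index 3 -> [-4, -4, 0, 0, 5, 9]


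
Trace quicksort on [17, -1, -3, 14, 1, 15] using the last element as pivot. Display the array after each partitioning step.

Partition 1: pivot=15 at index 4 -> [-1, -3, 14, 1, 15, 17]
Partition 2: pivot=1 at index 2 -> [-1, -3, 1, 14, 15, 17]
Partition 3: pivot=-3 at index 0 -> [-3, -1, 1, 14, 15, 17]


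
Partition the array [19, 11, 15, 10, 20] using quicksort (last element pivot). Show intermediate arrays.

Partition 1: pivot=20 at index 4 -> [19, 11, 15, 10, 20]
Partition 2: pivot=10 at index 0 -> [10, 11, 15, 19, 20]
Partition 3: pivot=19 at index 3 -> [10, 11, 15, 19, 20]
Partition 4: pivot=15 at index 2 -> [10, 11, 15, 19, 20]


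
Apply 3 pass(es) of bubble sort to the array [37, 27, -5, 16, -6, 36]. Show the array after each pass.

After pass 1: [27, -5, 16, -6, 36, 37] (5 swaps)
After pass 2: [-5, 16, -6, 27, 36, 37] (3 swaps)
After pass 3: [-5, -6, 16, 27, 36, 37] (1 swaps)
Total swaps: 9


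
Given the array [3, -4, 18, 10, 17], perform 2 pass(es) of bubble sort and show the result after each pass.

After pass 1: [-4, 3, 10, 17, 18] (3 swaps)
After pass 2: [-4, 3, 10, 17, 18] (0 swaps)
Total swaps: 3


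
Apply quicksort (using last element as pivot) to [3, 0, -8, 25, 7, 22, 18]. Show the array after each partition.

Partition 1: pivot=18 at index 4 -> [3, 0, -8, 7, 18, 22, 25]
Partition 2: pivot=7 at index 3 -> [3, 0, -8, 7, 18, 22, 25]
Partition 3: pivot=-8 at index 0 -> [-8, 0, 3, 7, 18, 22, 25]
Partition 4: pivot=3 at index 2 -> [-8, 0, 3, 7, 18, 22, 25]
Partition 5: pivot=25 at index 6 -> [-8, 0, 3, 7, 18, 22, 25]


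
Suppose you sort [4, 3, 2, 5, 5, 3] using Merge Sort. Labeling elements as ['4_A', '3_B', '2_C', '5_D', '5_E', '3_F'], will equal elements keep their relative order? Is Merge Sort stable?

Trace Merge Sort on the labeled array (the key is the number; the letter only tracks identity):
  Merge [3_B] + [2_C] -> [2_C, 3_B]
  Merge [4_A] + [2_C, 3_B] -> [2_C, 3_B, 4_A]
  Merge [5_E] + [3_F] -> [3_F, 5_E]
  Merge [5_D] + [3_F, 5_E] -> [3_F, 5_D, 5_E]
  Merge [2_C, 3_B, 4_A] + [3_F, 5_D, 5_E] -> [2_C, 3_B, 3_F, 4_A, 5_D, 5_E]
Final order: [2_C, 3_B, 3_F, 4_A, 5_D, 5_E]
Equal keys:
  value 3: originally 3_B, 3_F; after sorting 3_B, 3_F -> order preserved
  value 5: originally 5_D, 5_E; after sorting 5_D, 5_E -> order preserved
All equal keys kept their original relative order. Merge Sort is stable: when the heads of the two halves are equal the merge takes from the left half first.
Answer: Stable


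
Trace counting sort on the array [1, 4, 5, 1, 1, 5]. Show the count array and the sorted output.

Count array: [0, 3, 0, 0, 1, 2]
(count[i] = number of elements equal to i)
Cumulative count: [0, 3, 3, 3, 4, 6]
Sorted: [1, 1, 1, 4, 5, 5]


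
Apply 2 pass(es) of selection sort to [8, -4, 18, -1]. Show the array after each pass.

Pass 1: Select minimum -4 at index 1, swap -> [-4, 8, 18, -1]
Pass 2: Select minimum -1 at index 3, swap -> [-4, -1, 18, 8]


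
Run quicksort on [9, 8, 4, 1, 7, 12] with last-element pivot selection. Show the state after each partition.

Partition 1: pivot=12 at index 5 -> [9, 8, 4, 1, 7, 12]
Partition 2: pivot=7 at index 2 -> [4, 1, 7, 8, 9, 12]
Partition 3: pivot=1 at index 0 -> [1, 4, 7, 8, 9, 12]
Partition 4: pivot=9 at index 4 -> [1, 4, 7, 8, 9, 12]


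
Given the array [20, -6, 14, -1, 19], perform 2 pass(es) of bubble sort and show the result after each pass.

After pass 1: [-6, 14, -1, 19, 20] (4 swaps)
After pass 2: [-6, -1, 14, 19, 20] (1 swaps)
Total swaps: 5


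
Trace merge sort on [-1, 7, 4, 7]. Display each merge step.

Divide and conquer:
  Merge [-1] + [7] -> [-1, 7]
  Merge [4] + [7] -> [4, 7]
  Merge [-1, 7] + [4, 7] -> [-1, 4, 7, 7]


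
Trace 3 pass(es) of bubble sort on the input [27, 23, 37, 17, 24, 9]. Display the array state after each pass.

After pass 1: [23, 27, 17, 24, 9, 37] (4 swaps)
After pass 2: [23, 17, 24, 9, 27, 37] (3 swaps)
After pass 3: [17, 23, 9, 24, 27, 37] (2 swaps)
Total swaps: 9


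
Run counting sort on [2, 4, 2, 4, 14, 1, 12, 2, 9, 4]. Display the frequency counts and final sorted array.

Count array: [0, 1, 3, 0, 3, 0, 0, 0, 0, 1, 0, 0, 1, 0, 1]
(count[i] = number of elements equal to i)
Cumulative count: [0, 1, 4, 4, 7, 7, 7, 7, 7, 8, 8, 8, 9, 9, 10]
Sorted: [1, 2, 2, 2, 4, 4, 4, 9, 12, 14]


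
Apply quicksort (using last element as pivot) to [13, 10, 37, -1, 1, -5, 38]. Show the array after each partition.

Partition 1: pivot=38 at index 6 -> [13, 10, 37, -1, 1, -5, 38]
Partition 2: pivot=-5 at index 0 -> [-5, 10, 37, -1, 1, 13, 38]
Partition 3: pivot=13 at index 4 -> [-5, 10, -1, 1, 13, 37, 38]
Partition 4: pivot=1 at index 2 -> [-5, -1, 1, 10, 13, 37, 38]


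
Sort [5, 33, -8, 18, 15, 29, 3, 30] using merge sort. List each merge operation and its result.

Divide and conquer:
  Merge [5] + [33] -> [5, 33]
  Merge [-8] + [18] -> [-8, 18]
  Merge [5, 33] + [-8, 18] -> [-8, 5, 18, 33]
  Merge [15] + [29] -> [15, 29]
  Merge [3] + [30] -> [3, 30]
  Merge [15, 29] + [3, 30] -> [3, 15, 29, 30]
  Merge [-8, 5, 18, 33] + [3, 15, 29, 30] -> [-8, 3, 5, 15, 18, 29, 30, 33]


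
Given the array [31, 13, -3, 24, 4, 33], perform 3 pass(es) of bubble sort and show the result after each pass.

After pass 1: [13, -3, 24, 4, 31, 33] (4 swaps)
After pass 2: [-3, 13, 4, 24, 31, 33] (2 swaps)
After pass 3: [-3, 4, 13, 24, 31, 33] (1 swaps)
Total swaps: 7


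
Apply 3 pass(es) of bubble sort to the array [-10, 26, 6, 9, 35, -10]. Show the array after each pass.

After pass 1: [-10, 6, 9, 26, -10, 35] (3 swaps)
After pass 2: [-10, 6, 9, -10, 26, 35] (1 swaps)
After pass 3: [-10, 6, -10, 9, 26, 35] (1 swaps)
Total swaps: 5


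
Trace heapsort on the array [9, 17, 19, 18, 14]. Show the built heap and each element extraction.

Build heap: [19, 18, 9, 17, 14]
Extract 19: [18, 17, 9, 14, 19]
Extract 18: [17, 14, 9, 18, 19]
Extract 17: [14, 9, 17, 18, 19]
Extract 14: [9, 14, 17, 18, 19]


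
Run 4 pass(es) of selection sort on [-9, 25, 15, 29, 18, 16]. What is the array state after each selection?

Pass 1: Select minimum -9 at index 0, swap -> [-9, 25, 15, 29, 18, 16]
Pass 2: Select minimum 15 at index 2, swap -> [-9, 15, 25, 29, 18, 16]
Pass 3: Select minimum 16 at index 5, swap -> [-9, 15, 16, 29, 18, 25]
Pass 4: Select minimum 18 at index 4, swap -> [-9, 15, 16, 18, 29, 25]


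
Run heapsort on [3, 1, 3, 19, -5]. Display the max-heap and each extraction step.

Build heap: [19, 3, 3, 1, -5]
Extract 19: [3, 1, 3, -5, 19]
Extract 3: [3, 1, -5, 3, 19]
Extract 3: [1, -5, 3, 3, 19]
Extract 1: [-5, 1, 3, 3, 19]


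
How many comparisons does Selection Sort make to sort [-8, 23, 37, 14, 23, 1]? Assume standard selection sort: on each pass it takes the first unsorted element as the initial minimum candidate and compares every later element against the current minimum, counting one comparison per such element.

Pass 1: scan indices 1..5 for the minimum = 5 comparison(s); min is -8, place at index 0 -> [-8, 23, 37, 14, 23, 1]
Pass 2: scan indices 2..5 for the minimum = 4 comparison(s); min is 1, place at index 1 -> [-8, 1, 37, 14, 23, 23]
Pass 3: scan indices 3..5 for the minimum = 3 comparison(s); min is 14, place at index 2 -> [-8, 1, 14, 37, 23, 23]
Pass 4: scan indices 4..5 for the minimum = 2 comparison(s); min is 23, place at index 3 -> [-8, 1, 14, 23, 37, 23]
Pass 5: scan indices 5..5 for the minimum = 1 comparison(s); min is 23, place at index 4 -> [-8, 1, 14, 23, 23, 37]
Selection sort always scans the whole unsorted suffix, so the count is (n-1) + (n-2) + ... + 1 = n(n-1)/2 = 6*5/2 = 15 regardless of the input order.
Total comparisons: 5 + 4 + 3 + 2 + 1 = 15


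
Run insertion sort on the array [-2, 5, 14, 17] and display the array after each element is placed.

First element -2 is already 'sorted'
Insert 5: shifted 0 elements -> [-2, 5, 14, 17]
Insert 14: shifted 0 elements -> [-2, 5, 14, 17]
Insert 17: shifted 0 elements -> [-2, 5, 14, 17]


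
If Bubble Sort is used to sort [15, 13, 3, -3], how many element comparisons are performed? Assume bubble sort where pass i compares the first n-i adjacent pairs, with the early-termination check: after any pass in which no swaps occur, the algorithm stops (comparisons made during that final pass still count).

Pass 1: compare adjacent pairs (0,1)..(2,3) = 3 comparison(s), 3 swap(s) -> [13, 3, -3, 15]
Pass 2: compare adjacent pairs (0,1)..(1,2) = 2 comparison(s), 2 swap(s) -> [3, -3, 13, 15]
Pass 3: compare adjacent pairs (0,1)..(0,1) = 1 comparison(s), 1 swap(s) -> [-3, 3, 13, 15]
Every pass made at least one swap, so all n-1 passes run.
Total comparisons: 3 + 2 + 1 = 6


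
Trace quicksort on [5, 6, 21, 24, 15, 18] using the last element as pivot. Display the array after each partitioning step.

Partition 1: pivot=18 at index 3 -> [5, 6, 15, 18, 21, 24]
Partition 2: pivot=15 at index 2 -> [5, 6, 15, 18, 21, 24]
Partition 3: pivot=6 at index 1 -> [5, 6, 15, 18, 21, 24]
Partition 4: pivot=24 at index 5 -> [5, 6, 15, 18, 21, 24]


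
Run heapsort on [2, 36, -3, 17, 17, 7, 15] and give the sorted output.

Build heap: [36, 17, 15, 2, 17, 7, -3]
Extract 36: [17, 17, 15, 2, -3, 7, 36]
Extract 17: [17, 7, 15, 2, -3, 17, 36]
Extract 17: [15, 7, -3, 2, 17, 17, 36]
Extract 15: [7, 2, -3, 15, 17, 17, 36]
Extract 7: [2, -3, 7, 15, 17, 17, 36]
Extract 2: [-3, 2, 7, 15, 17, 17, 36]


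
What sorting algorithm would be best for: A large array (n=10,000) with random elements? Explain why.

Best choice: Quicksort or Mergesort
Reason: Both have O(n log n) average case; quicksort has lower constant factors


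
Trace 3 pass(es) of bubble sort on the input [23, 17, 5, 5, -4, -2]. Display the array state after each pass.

After pass 1: [17, 5, 5, -4, -2, 23] (5 swaps)
After pass 2: [5, 5, -4, -2, 17, 23] (4 swaps)
After pass 3: [5, -4, -2, 5, 17, 23] (2 swaps)
Total swaps: 11


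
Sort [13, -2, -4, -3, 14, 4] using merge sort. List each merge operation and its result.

Divide and conquer:
  Merge [-2] + [-4] -> [-4, -2]
  Merge [13] + [-4, -2] -> [-4, -2, 13]
  Merge [14] + [4] -> [4, 14]
  Merge [-3] + [4, 14] -> [-3, 4, 14]
  Merge [-4, -2, 13] + [-3, 4, 14] -> [-4, -3, -2, 4, 13, 14]


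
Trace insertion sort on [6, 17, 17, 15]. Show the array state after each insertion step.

First element 6 is already 'sorted'
Insert 17: shifted 0 elements -> [6, 17, 17, 15]
Insert 17: shifted 0 elements -> [6, 17, 17, 15]
Insert 15: shifted 2 elements -> [6, 15, 17, 17]


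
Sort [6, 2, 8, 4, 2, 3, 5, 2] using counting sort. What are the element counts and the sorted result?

Count array: [0, 0, 3, 1, 1, 1, 1, 0, 1]
(count[i] = number of elements equal to i)
Cumulative count: [0, 0, 3, 4, 5, 6, 7, 7, 8]
Sorted: [2, 2, 2, 3, 4, 5, 6, 8]


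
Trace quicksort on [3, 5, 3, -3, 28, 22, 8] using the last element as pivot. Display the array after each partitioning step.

Partition 1: pivot=8 at index 4 -> [3, 5, 3, -3, 8, 22, 28]
Partition 2: pivot=-3 at index 0 -> [-3, 5, 3, 3, 8, 22, 28]
Partition 3: pivot=3 at index 2 -> [-3, 3, 3, 5, 8, 22, 28]
Partition 4: pivot=28 at index 6 -> [-3, 3, 3, 5, 8, 22, 28]


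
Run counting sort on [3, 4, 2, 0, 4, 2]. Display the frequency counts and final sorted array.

Count array: [1, 0, 2, 1, 2]
(count[i] = number of elements equal to i)
Cumulative count: [1, 1, 3, 4, 6]
Sorted: [0, 2, 2, 3, 4, 4]


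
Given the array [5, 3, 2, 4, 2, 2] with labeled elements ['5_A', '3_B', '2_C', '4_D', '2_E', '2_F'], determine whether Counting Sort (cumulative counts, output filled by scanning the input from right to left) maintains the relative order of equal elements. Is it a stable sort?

Trace Counting Sort on the labeled array (the key is the number; the letter only tracks identity):
  Counts for values 0..5: [0, 0, 3, 1, 1, 1]
  Cumulative counts: [0, 0, 3, 4, 5, 6]
  Scan right to left: place 2_F at output index 2
  Scan right to left: place 2_E at output index 1
  Scan right to left: place 4_D at output index 4
  Scan right to left: place 2_C at output index 0
  Scan right to left: place 3_B at output index 3
  Scan right to left: place 5_A at output index 5
  Output: [2_C, 2_E, 2_F, 3_B, 4_D, 5_A]
Equal keys:
  value 2: originally 2_C, 2_E, 2_F; after sorting 2_C, 2_E, 2_F -> order preserved
All equal keys kept their original relative order. Counting Sort is stable: scanning the input right to left with decreasing cumulative counts places later duplicates at later output positions.
Answer: Stable


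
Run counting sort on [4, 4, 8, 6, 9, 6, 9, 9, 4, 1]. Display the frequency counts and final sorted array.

Count array: [0, 1, 0, 0, 3, 0, 2, 0, 1, 3]
(count[i] = number of elements equal to i)
Cumulative count: [0, 1, 1, 1, 4, 4, 6, 6, 7, 10]
Sorted: [1, 4, 4, 4, 6, 6, 8, 9, 9, 9]


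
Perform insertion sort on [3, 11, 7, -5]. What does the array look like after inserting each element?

First element 3 is already 'sorted'
Insert 11: shifted 0 elements -> [3, 11, 7, -5]
Insert 7: shifted 1 elements -> [3, 7, 11, -5]
Insert -5: shifted 3 elements -> [-5, 3, 7, 11]


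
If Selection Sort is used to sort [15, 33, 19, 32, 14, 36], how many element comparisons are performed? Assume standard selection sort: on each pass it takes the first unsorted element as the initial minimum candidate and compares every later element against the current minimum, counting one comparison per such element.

Pass 1: scan indices 1..5 for the minimum = 5 comparison(s); min is 14, place at index 0 -> [14, 33, 19, 32, 15, 36]
Pass 2: scan indices 2..5 for the minimum = 4 comparison(s); min is 15, place at index 1 -> [14, 15, 19, 32, 33, 36]
Pass 3: scan indices 3..5 for the minimum = 3 comparison(s); min is 19, place at index 2 -> [14, 15, 19, 32, 33, 36]
Pass 4: scan indices 4..5 for the minimum = 2 comparison(s); min is 32, place at index 3 -> [14, 15, 19, 32, 33, 36]
Pass 5: scan indices 5..5 for the minimum = 1 comparison(s); min is 33, place at index 4 -> [14, 15, 19, 32, 33, 36]
Selection sort always scans the whole unsorted suffix, so the count is (n-1) + (n-2) + ... + 1 = n(n-1)/2 = 6*5/2 = 15 regardless of the input order.
Total comparisons: 5 + 4 + 3 + 2 + 1 = 15


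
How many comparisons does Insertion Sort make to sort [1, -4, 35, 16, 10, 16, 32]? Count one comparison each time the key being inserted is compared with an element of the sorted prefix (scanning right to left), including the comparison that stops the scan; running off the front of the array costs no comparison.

Insert -4: 1 > -4 (shift), reached front = 1 comparison(s) -> [-4, 1, 35, 16, 10, 16, 32]
Insert 35: 1 <= 35 (stop) = 1 comparison(s) -> [-4, 1, 35, 16, 10, 16, 32]
Insert 16: 35 > 16 (shift), 1 <= 16 (stop) = 2 comparison(s) -> [-4, 1, 16, 35, 10, 16, 32]
Insert 10: 35 > 10 (shift), 16 > 10 (shift), 1 <= 10 (stop) = 3 comparison(s) -> [-4, 1, 10, 16, 35, 16, 32]
Insert 16: 35 > 16 (shift), 16 <= 16 (stop) = 2 comparison(s) -> [-4, 1, 10, 16, 16, 35, 32]
Insert 32: 35 > 32 (shift), 16 <= 32 (stop) = 2 comparison(s) -> [-4, 1, 10, 16, 16, 32, 35]
Total comparisons: 1 + 1 + 2 + 3 + 2 + 2 = 11


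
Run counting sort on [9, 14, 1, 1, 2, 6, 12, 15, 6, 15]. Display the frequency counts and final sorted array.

Count array: [0, 2, 1, 0, 0, 0, 2, 0, 0, 1, 0, 0, 1, 0, 1, 2]
(count[i] = number of elements equal to i)
Cumulative count: [0, 2, 3, 3, 3, 3, 5, 5, 5, 6, 6, 6, 7, 7, 8, 10]
Sorted: [1, 1, 2, 6, 6, 9, 12, 14, 15, 15]


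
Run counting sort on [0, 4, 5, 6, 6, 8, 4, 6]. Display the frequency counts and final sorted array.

Count array: [1, 0, 0, 0, 2, 1, 3, 0, 1]
(count[i] = number of elements equal to i)
Cumulative count: [1, 1, 1, 1, 3, 4, 7, 7, 8]
Sorted: [0, 4, 4, 5, 6, 6, 6, 8]


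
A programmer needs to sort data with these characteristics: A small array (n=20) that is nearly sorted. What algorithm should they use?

Best choice: Insertion sort
Reason: Insertion sort is O(n) for nearly sorted arrays and has low overhead


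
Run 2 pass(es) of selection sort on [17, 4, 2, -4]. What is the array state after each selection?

Pass 1: Select minimum -4 at index 3, swap -> [-4, 4, 2, 17]
Pass 2: Select minimum 2 at index 2, swap -> [-4, 2, 4, 17]


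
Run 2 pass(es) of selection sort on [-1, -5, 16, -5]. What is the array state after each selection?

Pass 1: Select minimum -5 at index 1, swap -> [-5, -1, 16, -5]
Pass 2: Select minimum -5 at index 3, swap -> [-5, -5, 16, -1]


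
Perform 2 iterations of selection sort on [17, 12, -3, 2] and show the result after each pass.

Pass 1: Select minimum -3 at index 2, swap -> [-3, 12, 17, 2]
Pass 2: Select minimum 2 at index 3, swap -> [-3, 2, 17, 12]


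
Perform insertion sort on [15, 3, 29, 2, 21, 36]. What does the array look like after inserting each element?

First element 15 is already 'sorted'
Insert 3: shifted 1 elements -> [3, 15, 29, 2, 21, 36]
Insert 29: shifted 0 elements -> [3, 15, 29, 2, 21, 36]
Insert 2: shifted 3 elements -> [2, 3, 15, 29, 21, 36]
Insert 21: shifted 1 elements -> [2, 3, 15, 21, 29, 36]
Insert 36: shifted 0 elements -> [2, 3, 15, 21, 29, 36]


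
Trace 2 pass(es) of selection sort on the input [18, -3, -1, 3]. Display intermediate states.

Pass 1: Select minimum -3 at index 1, swap -> [-3, 18, -1, 3]
Pass 2: Select minimum -1 at index 2, swap -> [-3, -1, 18, 3]


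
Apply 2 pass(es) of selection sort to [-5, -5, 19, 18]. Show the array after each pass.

Pass 1: Select minimum -5 at index 0, swap -> [-5, -5, 19, 18]
Pass 2: Select minimum -5 at index 1, swap -> [-5, -5, 19, 18]


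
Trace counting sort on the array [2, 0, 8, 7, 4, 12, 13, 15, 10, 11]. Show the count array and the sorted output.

Count array: [1, 0, 1, 0, 1, 0, 0, 1, 1, 0, 1, 1, 1, 1, 0, 1]
(count[i] = number of elements equal to i)
Cumulative count: [1, 1, 2, 2, 3, 3, 3, 4, 5, 5, 6, 7, 8, 9, 9, 10]
Sorted: [0, 2, 4, 7, 8, 10, 11, 12, 13, 15]


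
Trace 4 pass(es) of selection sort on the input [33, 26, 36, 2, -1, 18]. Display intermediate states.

Pass 1: Select minimum -1 at index 4, swap -> [-1, 26, 36, 2, 33, 18]
Pass 2: Select minimum 2 at index 3, swap -> [-1, 2, 36, 26, 33, 18]
Pass 3: Select minimum 18 at index 5, swap -> [-1, 2, 18, 26, 33, 36]
Pass 4: Select minimum 26 at index 3, swap -> [-1, 2, 18, 26, 33, 36]


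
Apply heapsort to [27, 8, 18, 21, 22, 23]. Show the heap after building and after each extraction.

Build heap: [27, 22, 23, 21, 8, 18]
Extract 27: [23, 22, 18, 21, 8, 27]
Extract 23: [22, 21, 18, 8, 23, 27]
Extract 22: [21, 8, 18, 22, 23, 27]
Extract 21: [18, 8, 21, 22, 23, 27]
Extract 18: [8, 18, 21, 22, 23, 27]


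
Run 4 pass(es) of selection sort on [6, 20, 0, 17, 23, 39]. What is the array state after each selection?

Pass 1: Select minimum 0 at index 2, swap -> [0, 20, 6, 17, 23, 39]
Pass 2: Select minimum 6 at index 2, swap -> [0, 6, 20, 17, 23, 39]
Pass 3: Select minimum 17 at index 3, swap -> [0, 6, 17, 20, 23, 39]
Pass 4: Select minimum 20 at index 3, swap -> [0, 6, 17, 20, 23, 39]


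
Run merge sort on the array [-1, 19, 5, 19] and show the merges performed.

Divide and conquer:
  Merge [-1] + [19] -> [-1, 19]
  Merge [5] + [19] -> [5, 19]
  Merge [-1, 19] + [5, 19] -> [-1, 5, 19, 19]


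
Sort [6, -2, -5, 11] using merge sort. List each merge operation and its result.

Divide and conquer:
  Merge [6] + [-2] -> [-2, 6]
  Merge [-5] + [11] -> [-5, 11]
  Merge [-2, 6] + [-5, 11] -> [-5, -2, 6, 11]


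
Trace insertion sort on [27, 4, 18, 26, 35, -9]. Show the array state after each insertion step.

First element 27 is already 'sorted'
Insert 4: shifted 1 elements -> [4, 27, 18, 26, 35, -9]
Insert 18: shifted 1 elements -> [4, 18, 27, 26, 35, -9]
Insert 26: shifted 1 elements -> [4, 18, 26, 27, 35, -9]
Insert 35: shifted 0 elements -> [4, 18, 26, 27, 35, -9]
Insert -9: shifted 5 elements -> [-9, 4, 18, 26, 27, 35]


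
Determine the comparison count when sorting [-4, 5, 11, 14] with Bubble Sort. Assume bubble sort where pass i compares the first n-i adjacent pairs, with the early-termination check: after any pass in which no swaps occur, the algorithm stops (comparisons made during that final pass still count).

Pass 1: compare adjacent pairs (0,1)..(2,3) = 3 comparison(s), 0 swap(s) -> [-4, 5, 11, 14]
No swaps in this pass, so bubble sort stops here.
Total comparisons: 3 = 3


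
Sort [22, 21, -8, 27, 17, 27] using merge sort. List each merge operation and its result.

Divide and conquer:
  Merge [21] + [-8] -> [-8, 21]
  Merge [22] + [-8, 21] -> [-8, 21, 22]
  Merge [17] + [27] -> [17, 27]
  Merge [27] + [17, 27] -> [17, 27, 27]
  Merge [-8, 21, 22] + [17, 27, 27] -> [-8, 17, 21, 22, 27, 27]


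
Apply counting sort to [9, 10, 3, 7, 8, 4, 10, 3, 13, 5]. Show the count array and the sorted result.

Count array: [0, 0, 0, 2, 1, 1, 0, 1, 1, 1, 2, 0, 0, 1]
(count[i] = number of elements equal to i)
Cumulative count: [0, 0, 0, 2, 3, 4, 4, 5, 6, 7, 9, 9, 9, 10]
Sorted: [3, 3, 4, 5, 7, 8, 9, 10, 10, 13]


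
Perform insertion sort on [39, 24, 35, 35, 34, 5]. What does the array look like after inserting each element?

First element 39 is already 'sorted'
Insert 24: shifted 1 elements -> [24, 39, 35, 35, 34, 5]
Insert 35: shifted 1 elements -> [24, 35, 39, 35, 34, 5]
Insert 35: shifted 1 elements -> [24, 35, 35, 39, 34, 5]
Insert 34: shifted 3 elements -> [24, 34, 35, 35, 39, 5]
Insert 5: shifted 5 elements -> [5, 24, 34, 35, 35, 39]


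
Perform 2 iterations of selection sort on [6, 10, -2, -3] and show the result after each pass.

Pass 1: Select minimum -3 at index 3, swap -> [-3, 10, -2, 6]
Pass 2: Select minimum -2 at index 2, swap -> [-3, -2, 10, 6]


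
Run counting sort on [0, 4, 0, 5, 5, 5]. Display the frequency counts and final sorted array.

Count array: [2, 0, 0, 0, 1, 3]
(count[i] = number of elements equal to i)
Cumulative count: [2, 2, 2, 2, 3, 6]
Sorted: [0, 0, 4, 5, 5, 5]


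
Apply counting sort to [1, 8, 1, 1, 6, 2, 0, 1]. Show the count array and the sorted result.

Count array: [1, 4, 1, 0, 0, 0, 1, 0, 1]
(count[i] = number of elements equal to i)
Cumulative count: [1, 5, 6, 6, 6, 6, 7, 7, 8]
Sorted: [0, 1, 1, 1, 1, 2, 6, 8]


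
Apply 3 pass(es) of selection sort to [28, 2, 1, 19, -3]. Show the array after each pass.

Pass 1: Select minimum -3 at index 4, swap -> [-3, 2, 1, 19, 28]
Pass 2: Select minimum 1 at index 2, swap -> [-3, 1, 2, 19, 28]
Pass 3: Select minimum 2 at index 2, swap -> [-3, 1, 2, 19, 28]


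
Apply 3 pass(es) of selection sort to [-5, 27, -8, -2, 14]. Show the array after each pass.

Pass 1: Select minimum -8 at index 2, swap -> [-8, 27, -5, -2, 14]
Pass 2: Select minimum -5 at index 2, swap -> [-8, -5, 27, -2, 14]
Pass 3: Select minimum -2 at index 3, swap -> [-8, -5, -2, 27, 14]


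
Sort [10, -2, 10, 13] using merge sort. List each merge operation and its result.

Divide and conquer:
  Merge [10] + [-2] -> [-2, 10]
  Merge [10] + [13] -> [10, 13]
  Merge [-2, 10] + [10, 13] -> [-2, 10, 10, 13]


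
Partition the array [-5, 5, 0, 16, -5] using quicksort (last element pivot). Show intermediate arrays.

Partition 1: pivot=-5 at index 1 -> [-5, -5, 0, 16, 5]
Partition 2: pivot=5 at index 3 -> [-5, -5, 0, 5, 16]


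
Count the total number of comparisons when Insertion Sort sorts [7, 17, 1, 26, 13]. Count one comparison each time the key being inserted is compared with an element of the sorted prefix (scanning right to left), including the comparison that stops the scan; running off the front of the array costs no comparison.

Insert 17: 7 <= 17 (stop) = 1 comparison(s) -> [7, 17, 1, 26, 13]
Insert 1: 17 > 1 (shift), 7 > 1 (shift), reached front = 2 comparison(s) -> [1, 7, 17, 26, 13]
Insert 26: 17 <= 26 (stop) = 1 comparison(s) -> [1, 7, 17, 26, 13]
Insert 13: 26 > 13 (shift), 17 > 13 (shift), 7 <= 13 (stop) = 3 comparison(s) -> [1, 7, 13, 17, 26]
Total comparisons: 1 + 2 + 1 + 3 = 7


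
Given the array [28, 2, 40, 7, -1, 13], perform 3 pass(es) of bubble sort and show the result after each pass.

After pass 1: [2, 28, 7, -1, 13, 40] (4 swaps)
After pass 2: [2, 7, -1, 13, 28, 40] (3 swaps)
After pass 3: [2, -1, 7, 13, 28, 40] (1 swaps)
Total swaps: 8
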